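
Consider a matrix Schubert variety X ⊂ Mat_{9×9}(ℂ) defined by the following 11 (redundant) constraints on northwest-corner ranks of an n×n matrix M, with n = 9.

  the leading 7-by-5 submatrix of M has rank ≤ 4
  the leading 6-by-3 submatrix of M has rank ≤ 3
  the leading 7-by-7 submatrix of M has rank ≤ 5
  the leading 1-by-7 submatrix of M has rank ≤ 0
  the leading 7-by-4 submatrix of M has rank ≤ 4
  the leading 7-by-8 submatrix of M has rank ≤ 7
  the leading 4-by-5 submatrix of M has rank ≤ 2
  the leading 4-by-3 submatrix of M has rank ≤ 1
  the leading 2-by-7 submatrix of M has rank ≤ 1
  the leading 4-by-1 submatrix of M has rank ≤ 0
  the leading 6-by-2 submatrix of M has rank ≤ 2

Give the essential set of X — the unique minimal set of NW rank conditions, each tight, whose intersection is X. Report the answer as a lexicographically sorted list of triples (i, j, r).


Propagating the 11 rank bounds to every northwest block:

  0 0 0 0 0 0 0 1 1
  0 1 1 1 1 1 1 2 2
  0 1 1 2 2 2 2 3 3
  0 1 1 2 2 3 3 4 4
  1 2 2 3 3 4 4 5 5
  1 2 3 4 4 5 5 6 6
  1 2 3 4 4 5 5 6 7
  1 2 3 4 5 6 6 7 8
  1 2 3 4 5 6 7 8 9

hence w(1..9) = (8, 2, 4, 6, 1, 3, 9, 5, 7).

Fulton essential set (6 of the 15 Rothe cells):

[(1, 7, 0), (4, 1, 0), (4, 3, 1), (4, 5, 2), (7, 5, 4), (7, 7, 5)]


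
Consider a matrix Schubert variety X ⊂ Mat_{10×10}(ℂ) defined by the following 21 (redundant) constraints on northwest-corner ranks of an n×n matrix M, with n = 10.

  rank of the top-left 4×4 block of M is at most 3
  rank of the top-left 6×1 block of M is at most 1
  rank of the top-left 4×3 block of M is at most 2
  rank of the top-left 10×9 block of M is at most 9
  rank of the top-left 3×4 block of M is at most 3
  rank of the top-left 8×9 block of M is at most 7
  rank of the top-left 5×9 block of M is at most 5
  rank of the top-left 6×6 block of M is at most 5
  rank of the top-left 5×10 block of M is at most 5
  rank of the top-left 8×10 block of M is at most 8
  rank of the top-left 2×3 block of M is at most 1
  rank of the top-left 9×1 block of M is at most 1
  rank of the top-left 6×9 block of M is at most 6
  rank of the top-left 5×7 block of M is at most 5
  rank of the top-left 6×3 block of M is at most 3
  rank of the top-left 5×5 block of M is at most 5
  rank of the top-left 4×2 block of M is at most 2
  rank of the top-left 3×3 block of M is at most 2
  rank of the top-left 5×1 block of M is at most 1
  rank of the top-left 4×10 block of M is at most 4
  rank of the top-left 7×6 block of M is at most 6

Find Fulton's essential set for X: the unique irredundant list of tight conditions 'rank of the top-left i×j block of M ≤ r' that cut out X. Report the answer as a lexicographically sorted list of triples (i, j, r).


The tightest implied rank at each (i,j), from the 21 conditions:

  1 | 1 | 1 | 1 | 1 | 1 | 1 | 1 | 1 | 1
  1 | 1 | 1 | 2 | 2 | 2 | 2 | 2 | 2 | 2
  1 | 2 | 2 | 3 | 3 | 3 | 3 | 3 | 3 | 3
  1 | 2 | 2 | 3 | 4 | 4 | 4 | 4 | 4 | 4
  1 | 2 | 3 | 4 | 5 | 5 | 5 | 5 | 5 | 5
  1 | 2 | 3 | 4 | 5 | 5 | 6 | 6 | 6 | 6
  1 | 2 | 3 | 4 | 5 | 6 | 7 | 7 | 7 | 7
  1 | 2 | 3 | 4 | 5 | 6 | 7 | 7 | 7 | 8
  1 | 2 | 3 | 4 | 5 | 6 | 7 | 8 | 8 | 9
  1 | 2 | 3 | 4 | 5 | 6 | 7 | 8 | 9 | 10

hence w(1..10) = (1, 4, 2, 5, 3, 7, 6, 10, 8, 9).

4 SE-corners of the 6-cell Rothe diagram give Ess(w):

[(2, 3, 1), (4, 3, 2), (6, 6, 5), (8, 9, 7)]


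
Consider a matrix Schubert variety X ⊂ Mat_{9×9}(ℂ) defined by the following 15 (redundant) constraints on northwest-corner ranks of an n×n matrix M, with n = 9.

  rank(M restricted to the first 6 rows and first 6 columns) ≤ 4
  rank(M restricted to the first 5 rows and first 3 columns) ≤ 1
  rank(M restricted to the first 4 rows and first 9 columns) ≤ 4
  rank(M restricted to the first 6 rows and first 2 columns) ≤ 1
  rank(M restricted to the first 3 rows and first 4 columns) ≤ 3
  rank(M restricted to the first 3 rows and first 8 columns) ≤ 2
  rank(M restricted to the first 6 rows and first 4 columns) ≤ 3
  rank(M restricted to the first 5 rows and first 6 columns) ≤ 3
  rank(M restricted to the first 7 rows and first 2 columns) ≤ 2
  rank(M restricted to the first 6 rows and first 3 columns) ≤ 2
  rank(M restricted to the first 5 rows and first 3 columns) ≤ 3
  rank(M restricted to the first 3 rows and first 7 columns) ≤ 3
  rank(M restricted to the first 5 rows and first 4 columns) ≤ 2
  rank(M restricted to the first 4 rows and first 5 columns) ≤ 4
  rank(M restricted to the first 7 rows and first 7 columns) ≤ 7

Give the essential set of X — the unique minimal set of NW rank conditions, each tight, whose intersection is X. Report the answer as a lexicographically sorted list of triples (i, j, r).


Reconstructing r_w from the 15 given conditions:

  1  1  1  1  1  1  1  1  1
  1  1  1  2  2  2  2  2  2
  1  1  1  2  2  2  2  2  3
  1  1  1  2  3  3  3  3  4
  1  1  1  2  3  3  4  4  5
  1  1  2  3  4  4  5  5  6
  1  2  3  4  5  5  6  6  7
  1  2  3  4  5  6  7  7  8
  1  2  3  4  5  6  7  8  9

hence w(1..9) = (1, 4, 9, 5, 7, 3, 2, 6, 8).

ℓ(w)=14; the 4 essential cells (i,j,r):

[(3, 8, 2), (5, 3, 1), (5, 6, 3), (6, 2, 1)]


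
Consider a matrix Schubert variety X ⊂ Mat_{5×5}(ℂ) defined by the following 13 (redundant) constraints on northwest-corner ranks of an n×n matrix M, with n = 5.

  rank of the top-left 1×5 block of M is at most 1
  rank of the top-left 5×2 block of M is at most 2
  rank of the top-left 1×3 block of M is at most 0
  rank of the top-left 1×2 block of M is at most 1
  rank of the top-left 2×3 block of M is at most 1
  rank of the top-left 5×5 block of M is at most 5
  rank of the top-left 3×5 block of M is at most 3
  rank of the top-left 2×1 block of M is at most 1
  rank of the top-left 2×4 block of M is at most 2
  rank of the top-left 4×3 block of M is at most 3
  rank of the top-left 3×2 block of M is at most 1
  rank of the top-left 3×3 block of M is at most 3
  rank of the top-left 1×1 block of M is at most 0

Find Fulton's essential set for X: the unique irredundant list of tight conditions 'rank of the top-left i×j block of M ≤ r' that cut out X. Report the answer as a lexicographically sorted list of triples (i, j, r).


Computing R[i][j] = min implied NW-rank bound (n=5, 13 conditions):

  row 1: 0 | 0 | 0 | 1 | 1
  row 2: 1 | 1 | 1 | 2 | 2
  row 3: 1 | 1 | 2 | 3 | 3
  row 4: 1 | 2 | 3 | 4 | 4
  row 5: 1 | 2 | 3 | 4 | 5

so w = (4, 1, 3, 2, 5).

D(w) has 4 cells with 2 SE-corners; essential set:

[(1, 3, 0), (3, 2, 1)]


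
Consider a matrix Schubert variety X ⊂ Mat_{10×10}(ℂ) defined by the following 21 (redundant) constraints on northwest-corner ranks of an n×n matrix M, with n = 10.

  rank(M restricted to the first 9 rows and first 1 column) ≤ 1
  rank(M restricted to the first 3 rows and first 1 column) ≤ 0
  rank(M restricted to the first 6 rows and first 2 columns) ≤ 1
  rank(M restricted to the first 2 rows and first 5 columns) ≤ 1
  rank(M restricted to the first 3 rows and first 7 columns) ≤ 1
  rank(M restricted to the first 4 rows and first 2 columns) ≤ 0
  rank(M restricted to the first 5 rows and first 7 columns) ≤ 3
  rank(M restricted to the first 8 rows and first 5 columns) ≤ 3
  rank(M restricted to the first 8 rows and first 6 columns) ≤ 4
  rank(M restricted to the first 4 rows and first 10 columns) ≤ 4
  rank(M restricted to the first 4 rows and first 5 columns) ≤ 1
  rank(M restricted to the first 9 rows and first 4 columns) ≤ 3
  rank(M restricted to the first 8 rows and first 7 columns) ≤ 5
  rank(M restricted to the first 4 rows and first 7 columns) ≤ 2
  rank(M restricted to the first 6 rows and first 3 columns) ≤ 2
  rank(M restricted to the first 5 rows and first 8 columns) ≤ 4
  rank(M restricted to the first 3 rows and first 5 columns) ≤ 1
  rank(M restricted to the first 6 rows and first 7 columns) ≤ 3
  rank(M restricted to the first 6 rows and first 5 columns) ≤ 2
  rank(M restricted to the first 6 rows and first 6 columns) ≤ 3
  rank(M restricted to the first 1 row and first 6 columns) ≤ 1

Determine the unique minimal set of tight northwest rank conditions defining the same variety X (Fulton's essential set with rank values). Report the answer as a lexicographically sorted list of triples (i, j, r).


Computing R[i][j] = min implied NW-rank bound (n=10, 21 conditions):

  row 1: 0  0  1  1  1  1  1  1  1  1
  row 2: 0  0  1  1  1  1  1  2  2  2
  row 3: 0  0  1  1  1  1  1  2  3  3
  row 4: 0  0  1  1  1  2  2  3  4  4
  row 5: 1  1  2  2  2  3  3  4  5  5
  row 6: 1  1  2  2  2  3  3  4  5  6
  row 7: 1  2  3  3  3  4  4  5  6  7
  row 8: 1  2  3  3  3  4  5  6  7  8
  row 9: 1  2  3  3  4  5  6  7  8  9
  row 10: 1  2  3  4  5  6  7  8  9  10

so w = (3, 8, 9, 6, 1, 10, 2, 7, 5, 4).

D(w) has 25 cells with 8 SE-corners; essential set:

[(3, 7, 1), (4, 2, 0), (4, 5, 1), (6, 2, 1), (6, 5, 2), (6, 7, 3), (8, 5, 3), (9, 4, 3)]


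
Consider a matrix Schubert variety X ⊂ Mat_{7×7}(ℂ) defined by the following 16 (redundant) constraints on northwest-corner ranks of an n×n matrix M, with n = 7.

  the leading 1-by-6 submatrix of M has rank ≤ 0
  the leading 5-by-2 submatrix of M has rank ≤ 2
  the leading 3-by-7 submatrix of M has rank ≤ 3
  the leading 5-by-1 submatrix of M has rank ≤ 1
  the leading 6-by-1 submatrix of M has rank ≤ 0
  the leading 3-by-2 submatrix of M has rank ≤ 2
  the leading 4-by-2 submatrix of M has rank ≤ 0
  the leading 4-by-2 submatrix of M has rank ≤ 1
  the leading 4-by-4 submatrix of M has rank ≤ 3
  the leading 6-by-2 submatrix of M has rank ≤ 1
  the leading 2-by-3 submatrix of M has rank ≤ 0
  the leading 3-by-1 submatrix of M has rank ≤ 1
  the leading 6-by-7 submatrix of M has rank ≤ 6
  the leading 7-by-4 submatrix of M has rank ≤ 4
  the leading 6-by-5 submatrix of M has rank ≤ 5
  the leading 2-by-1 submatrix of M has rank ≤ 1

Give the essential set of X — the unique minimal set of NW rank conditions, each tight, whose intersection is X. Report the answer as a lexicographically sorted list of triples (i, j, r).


Rank table r_w(7×7) implied by the 16 constraints:

  0, 0, 0, 0, 0, 0, 1
  0, 0, 0, 1, 1, 1, 2
  0, 0, 1, 2, 2, 2, 3
  0, 0, 1, 2, 3, 3, 4
  0, 1, 2, 3, 4, 4, 5
  0, 1, 2, 3, 4, 5, 6
  1, 2, 3, 4, 5, 6, 7

second differences of R give the permutation w = (7, 4, 3, 5, 2, 6, 1).

4 SE-corners of the 15-cell Rothe diagram give Ess(w):

[(1, 6, 0), (2, 3, 0), (4, 2, 0), (6, 1, 0)]


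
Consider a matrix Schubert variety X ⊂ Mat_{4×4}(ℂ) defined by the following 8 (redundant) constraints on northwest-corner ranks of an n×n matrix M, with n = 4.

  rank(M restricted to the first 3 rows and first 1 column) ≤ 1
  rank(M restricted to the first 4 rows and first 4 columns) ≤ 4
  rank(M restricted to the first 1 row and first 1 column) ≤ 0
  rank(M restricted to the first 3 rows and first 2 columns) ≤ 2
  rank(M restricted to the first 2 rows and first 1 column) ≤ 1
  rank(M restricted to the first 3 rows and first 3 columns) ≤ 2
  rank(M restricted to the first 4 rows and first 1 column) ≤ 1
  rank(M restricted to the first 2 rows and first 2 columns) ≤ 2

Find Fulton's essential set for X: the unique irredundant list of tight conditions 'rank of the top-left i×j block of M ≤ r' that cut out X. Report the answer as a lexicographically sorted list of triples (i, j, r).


Rank table r_w(4×4) implied by the 8 constraints:

  0 | 1 | 1 | 1
  1 | 2 | 2 | 2
  1 | 2 | 2 | 3
  1 | 2 | 3 | 4

the unique w with this rank table is (2, 1, 4, 3).

|D(w)|=2, |Ess(w)|=2:

[(1, 1, 0), (3, 3, 2)]


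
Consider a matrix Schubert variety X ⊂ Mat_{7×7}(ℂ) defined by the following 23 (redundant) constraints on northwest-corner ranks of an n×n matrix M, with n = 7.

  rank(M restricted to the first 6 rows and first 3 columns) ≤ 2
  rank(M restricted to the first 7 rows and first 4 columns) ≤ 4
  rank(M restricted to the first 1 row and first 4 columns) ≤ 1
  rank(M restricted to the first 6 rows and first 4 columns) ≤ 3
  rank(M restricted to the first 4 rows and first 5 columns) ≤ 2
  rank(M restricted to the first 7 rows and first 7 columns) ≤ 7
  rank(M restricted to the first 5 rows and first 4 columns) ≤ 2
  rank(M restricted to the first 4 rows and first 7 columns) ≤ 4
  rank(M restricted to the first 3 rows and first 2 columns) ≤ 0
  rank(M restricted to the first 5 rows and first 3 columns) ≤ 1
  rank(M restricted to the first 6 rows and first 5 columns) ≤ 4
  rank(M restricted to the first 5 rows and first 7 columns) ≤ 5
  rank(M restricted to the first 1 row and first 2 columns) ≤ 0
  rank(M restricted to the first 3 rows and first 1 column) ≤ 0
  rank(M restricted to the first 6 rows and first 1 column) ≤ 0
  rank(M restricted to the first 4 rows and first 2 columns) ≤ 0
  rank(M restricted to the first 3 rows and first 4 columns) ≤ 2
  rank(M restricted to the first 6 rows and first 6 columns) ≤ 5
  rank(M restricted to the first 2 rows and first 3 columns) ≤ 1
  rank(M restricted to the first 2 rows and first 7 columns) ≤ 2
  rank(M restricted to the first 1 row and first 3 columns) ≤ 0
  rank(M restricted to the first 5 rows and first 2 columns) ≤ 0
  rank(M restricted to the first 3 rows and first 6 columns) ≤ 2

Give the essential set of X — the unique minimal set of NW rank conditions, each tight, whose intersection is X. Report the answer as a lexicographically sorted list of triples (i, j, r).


Reconstructing r_w from the 23 given conditions:

  R[1]: 0, 0, 0, 1, 1, 1, 1
  R[2]: 0, 0, 1, 2, 2, 2, 2
  R[3]: 0, 0, 1, 2, 2, 2, 3
  R[4]: 0, 0, 1, 2, 2, 3, 4
  R[5]: 0, 0, 1, 2, 3, 4, 5
  R[6]: 0, 1, 2, 3, 4, 5, 6
  R[7]: 1, 2, 3, 4, 5, 6, 7

hence w(1..7) = (4, 3, 7, 6, 5, 2, 1).

Rothe diagram D(w) (15 cells), 5 SE-corners (essential conditions):

[(1, 3, 0), (3, 6, 2), (4, 5, 2), (5, 2, 0), (6, 1, 0)]


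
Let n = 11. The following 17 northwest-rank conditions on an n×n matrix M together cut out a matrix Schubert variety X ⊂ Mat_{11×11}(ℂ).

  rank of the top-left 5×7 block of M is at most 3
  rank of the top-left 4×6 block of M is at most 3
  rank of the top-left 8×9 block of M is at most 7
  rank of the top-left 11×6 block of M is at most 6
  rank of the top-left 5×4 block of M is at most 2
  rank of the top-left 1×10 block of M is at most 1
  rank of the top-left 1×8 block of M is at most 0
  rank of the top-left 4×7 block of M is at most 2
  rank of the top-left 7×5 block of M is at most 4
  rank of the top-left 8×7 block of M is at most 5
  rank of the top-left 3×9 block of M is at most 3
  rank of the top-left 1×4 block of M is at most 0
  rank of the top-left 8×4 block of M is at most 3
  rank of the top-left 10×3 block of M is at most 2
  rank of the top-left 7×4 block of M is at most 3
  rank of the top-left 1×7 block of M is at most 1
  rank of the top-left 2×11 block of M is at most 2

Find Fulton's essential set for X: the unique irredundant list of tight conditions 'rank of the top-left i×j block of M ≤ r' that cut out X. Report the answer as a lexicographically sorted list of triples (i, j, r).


Reconstructing r_w from the 17 given conditions:

  R[1]: 0 | 0 | 0 | 0 | 0 | 0 | 0 | 0 | 1 | 1 | 1
  R[2]: 1 | 1 | 1 | 1 | 1 | 1 | 1 | 1 | 2 | 2 | 2
  R[3]: 1 | 2 | 2 | 2 | 2 | 2 | 2 | 2 | 3 | 3 | 3
  R[4]: 1 | 2 | 2 | 2 | 2 | 2 | 2 | 3 | 4 | 4 | 4
  R[5]: 1 | 2 | 2 | 2 | 3 | 3 | 3 | 4 | 5 | 5 | 5
  R[6]: 1 | 2 | 2 | 3 | 4 | 4 | 4 | 5 | 6 | 6 | 6
  R[7]: 1 | 2 | 2 | 3 | 4 | 5 | 5 | 6 | 7 | 7 | 7
  R[8]: 1 | 2 | 2 | 3 | 4 | 5 | 5 | 6 | 7 | 8 | 8
  R[9]: 1 | 2 | 2 | 3 | 4 | 5 | 6 | 7 | 8 | 9 | 9
  R[10]: 1 | 2 | 2 | 3 | 4 | 5 | 6 | 7 | 8 | 9 | 10
  R[11]: 1 | 2 | 3 | 4 | 5 | 6 | 7 | 8 | 9 | 10 | 11

reading off 1-entries of Δ²R: w = (9, 1, 2, 8, 5, 4, 6, 10, 7, 11, 3).

Rothe diagram D(w) (21 cells), 5 SE-corners (essential conditions):

[(1, 8, 0), (4, 7, 2), (5, 4, 2), (8, 7, 5), (10, 3, 2)]


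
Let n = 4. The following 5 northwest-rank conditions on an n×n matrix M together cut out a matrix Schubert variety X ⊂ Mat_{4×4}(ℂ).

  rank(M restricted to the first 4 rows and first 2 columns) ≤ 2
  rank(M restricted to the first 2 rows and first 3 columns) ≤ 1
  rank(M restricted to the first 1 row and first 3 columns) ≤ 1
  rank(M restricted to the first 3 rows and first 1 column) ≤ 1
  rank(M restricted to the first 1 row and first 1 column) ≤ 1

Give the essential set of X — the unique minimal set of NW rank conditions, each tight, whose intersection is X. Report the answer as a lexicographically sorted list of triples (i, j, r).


Computing R[i][j] = min implied NW-rank bound (n=4, 5 conditions):

  i=1: 1  1  1  1
  i=2: 1  1  1  2
  i=3: 1  2  2  3
  i=4: 1  2  3  4

giving w = (1, 4, 2, 3) via Δ²R.

|D(w)|=2, |Ess(w)|=1:

[(2, 3, 1)]


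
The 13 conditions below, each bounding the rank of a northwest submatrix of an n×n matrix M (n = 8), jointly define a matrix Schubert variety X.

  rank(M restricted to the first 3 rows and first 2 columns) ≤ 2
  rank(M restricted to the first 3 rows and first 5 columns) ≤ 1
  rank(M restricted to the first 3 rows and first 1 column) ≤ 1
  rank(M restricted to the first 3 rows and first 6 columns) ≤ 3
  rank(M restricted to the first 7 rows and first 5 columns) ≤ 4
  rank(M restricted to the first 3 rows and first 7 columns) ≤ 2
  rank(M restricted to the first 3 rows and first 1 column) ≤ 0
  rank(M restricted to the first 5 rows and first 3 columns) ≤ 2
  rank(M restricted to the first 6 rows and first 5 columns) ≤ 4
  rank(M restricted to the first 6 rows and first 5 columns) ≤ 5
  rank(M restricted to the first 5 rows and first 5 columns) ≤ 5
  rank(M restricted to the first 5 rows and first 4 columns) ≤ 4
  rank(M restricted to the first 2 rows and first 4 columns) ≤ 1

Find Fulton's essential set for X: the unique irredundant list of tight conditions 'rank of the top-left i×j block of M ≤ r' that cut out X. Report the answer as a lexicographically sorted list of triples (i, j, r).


Rank table r_w(8×8) implied by the 13 constraints:

  0  1  1  1  1  1  1  1
  0  1  1  1  1  2  2  2
  0  1  1  1  1  2  2  3
  1  2  2  2  2  3  3  4
  1  2  2  3  3  4  4  5
  1  2  3  4  4  5  5  6
  1  2  3  4  4  5  6  7
  1  2  3  4  5  6  7  8

hence w(1..8) = (2, 6, 8, 1, 4, 3, 7, 5).

5 SE-corners of the 12-cell Rothe diagram give Ess(w):

[(3, 1, 0), (3, 5, 1), (3, 7, 2), (5, 3, 2), (7, 5, 4)]


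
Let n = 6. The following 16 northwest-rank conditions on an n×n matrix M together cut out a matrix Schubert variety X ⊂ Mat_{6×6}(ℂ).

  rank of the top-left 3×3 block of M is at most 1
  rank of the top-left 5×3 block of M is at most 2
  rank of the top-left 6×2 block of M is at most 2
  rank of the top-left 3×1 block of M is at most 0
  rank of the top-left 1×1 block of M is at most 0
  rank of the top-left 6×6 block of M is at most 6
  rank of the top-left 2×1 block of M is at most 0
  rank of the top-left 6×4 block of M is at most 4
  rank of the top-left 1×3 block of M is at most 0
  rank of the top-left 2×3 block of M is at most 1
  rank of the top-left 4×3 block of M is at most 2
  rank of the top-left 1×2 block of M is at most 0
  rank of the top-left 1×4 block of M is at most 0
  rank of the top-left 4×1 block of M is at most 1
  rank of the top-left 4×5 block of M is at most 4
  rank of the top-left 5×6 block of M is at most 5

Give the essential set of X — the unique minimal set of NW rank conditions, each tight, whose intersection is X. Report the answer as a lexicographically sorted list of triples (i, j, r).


The tightest implied rank at each (i,j), from the 16 conditions:

  i=1: 0 | 0 | 0 | 0 | 1 | 1
  i=2: 0 | 1 | 1 | 1 | 2 | 2
  i=3: 0 | 1 | 1 | 2 | 3 | 3
  i=4: 1 | 2 | 2 | 3 | 4 | 4
  i=5: 1 | 2 | 2 | 3 | 4 | 5
  i=6: 1 | 2 | 3 | 4 | 5 | 6

the unique w with this rank table is (5, 2, 4, 1, 6, 3).

ℓ(w)=8; the 4 essential cells (i,j,r):

[(1, 4, 0), (3, 1, 0), (3, 3, 1), (5, 3, 2)]


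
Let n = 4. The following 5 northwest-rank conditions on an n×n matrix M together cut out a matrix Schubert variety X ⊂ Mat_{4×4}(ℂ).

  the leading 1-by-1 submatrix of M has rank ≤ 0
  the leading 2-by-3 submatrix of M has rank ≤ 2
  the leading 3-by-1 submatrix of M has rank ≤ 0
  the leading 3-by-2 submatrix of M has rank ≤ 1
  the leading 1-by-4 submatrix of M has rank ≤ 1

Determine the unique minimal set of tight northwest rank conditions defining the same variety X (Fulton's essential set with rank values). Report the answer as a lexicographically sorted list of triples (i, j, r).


The tightest implied rank at each (i,j), from the 5 conditions:

  row 1: 0 1 1 1
  row 2: 0 1 2 2
  row 3: 0 1 2 3
  row 4: 1 2 3 4

second differences of R give the permutation w = (2, 3, 4, 1).

1 SE-corner of the 3-cell Rothe diagram gives Ess(w):

[(3, 1, 0)]


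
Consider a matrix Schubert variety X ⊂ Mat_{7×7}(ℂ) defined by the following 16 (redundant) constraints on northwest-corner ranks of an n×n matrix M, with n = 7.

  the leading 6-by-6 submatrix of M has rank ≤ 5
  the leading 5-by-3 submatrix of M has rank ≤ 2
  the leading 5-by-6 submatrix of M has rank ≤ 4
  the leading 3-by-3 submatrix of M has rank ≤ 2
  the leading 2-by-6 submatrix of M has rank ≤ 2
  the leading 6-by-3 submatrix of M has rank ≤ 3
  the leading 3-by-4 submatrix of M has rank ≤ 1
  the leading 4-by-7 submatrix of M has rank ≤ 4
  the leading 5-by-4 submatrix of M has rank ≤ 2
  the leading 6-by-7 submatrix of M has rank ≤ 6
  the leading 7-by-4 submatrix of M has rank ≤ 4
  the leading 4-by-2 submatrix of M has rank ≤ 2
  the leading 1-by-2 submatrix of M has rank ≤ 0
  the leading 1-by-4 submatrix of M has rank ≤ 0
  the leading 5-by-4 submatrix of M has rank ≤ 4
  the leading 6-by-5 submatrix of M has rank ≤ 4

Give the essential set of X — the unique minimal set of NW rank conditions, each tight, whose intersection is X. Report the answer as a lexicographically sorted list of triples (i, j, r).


Propagating the 16 rank bounds to every northwest block:

  i=1: 0, 0, 0, 0, 1, 1, 1
  i=2: 1, 1, 1, 1, 2, 2, 2
  i=3: 1, 1, 1, 1, 2, 3, 3
  i=4: 1, 2, 2, 2, 3, 4, 4
  i=5: 1, 2, 2, 2, 3, 4, 5
  i=6: 1, 2, 3, 3, 4, 5, 6
  i=7: 1, 2, 3, 4, 5, 6, 7

second differences of R give the permutation w = (5, 1, 6, 2, 7, 3, 4).

|D(w)|=9, |Ess(w)|=3:

[(1, 4, 0), (3, 4, 1), (5, 4, 2)]


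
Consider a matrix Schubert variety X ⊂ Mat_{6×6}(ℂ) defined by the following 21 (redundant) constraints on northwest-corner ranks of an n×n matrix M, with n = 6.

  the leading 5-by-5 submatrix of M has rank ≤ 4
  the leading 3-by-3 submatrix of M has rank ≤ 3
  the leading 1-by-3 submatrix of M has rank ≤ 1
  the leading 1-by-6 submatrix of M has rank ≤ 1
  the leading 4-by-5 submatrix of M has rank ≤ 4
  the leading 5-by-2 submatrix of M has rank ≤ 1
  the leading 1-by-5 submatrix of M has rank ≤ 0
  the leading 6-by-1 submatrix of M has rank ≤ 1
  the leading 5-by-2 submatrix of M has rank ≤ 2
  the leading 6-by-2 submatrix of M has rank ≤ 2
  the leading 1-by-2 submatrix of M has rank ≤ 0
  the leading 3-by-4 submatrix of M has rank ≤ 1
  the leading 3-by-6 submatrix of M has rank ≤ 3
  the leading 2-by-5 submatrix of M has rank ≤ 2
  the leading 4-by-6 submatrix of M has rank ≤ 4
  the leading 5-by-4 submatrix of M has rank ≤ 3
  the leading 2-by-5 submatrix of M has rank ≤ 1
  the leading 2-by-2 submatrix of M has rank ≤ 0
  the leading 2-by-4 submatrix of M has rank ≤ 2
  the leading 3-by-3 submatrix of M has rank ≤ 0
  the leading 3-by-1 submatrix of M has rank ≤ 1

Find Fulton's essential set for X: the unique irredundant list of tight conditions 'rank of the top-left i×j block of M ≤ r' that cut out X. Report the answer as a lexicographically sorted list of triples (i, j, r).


Computing R[i][j] = min implied NW-rank bound (n=6, 21 conditions):

  row 1: 0  0  0  0  0  1
  row 2: 0  0  0  1  1  2
  row 3: 0  0  0  1  2  3
  row 4: 1  1  1  2  3  4
  row 5: 1  1  2  3  4  5
  row 6: 1  2  3  4  5  6

so w = (6, 4, 5, 1, 3, 2).

D(w) has 12 cells with 3 SE-corners; essential set:

[(1, 5, 0), (3, 3, 0), (5, 2, 1)]


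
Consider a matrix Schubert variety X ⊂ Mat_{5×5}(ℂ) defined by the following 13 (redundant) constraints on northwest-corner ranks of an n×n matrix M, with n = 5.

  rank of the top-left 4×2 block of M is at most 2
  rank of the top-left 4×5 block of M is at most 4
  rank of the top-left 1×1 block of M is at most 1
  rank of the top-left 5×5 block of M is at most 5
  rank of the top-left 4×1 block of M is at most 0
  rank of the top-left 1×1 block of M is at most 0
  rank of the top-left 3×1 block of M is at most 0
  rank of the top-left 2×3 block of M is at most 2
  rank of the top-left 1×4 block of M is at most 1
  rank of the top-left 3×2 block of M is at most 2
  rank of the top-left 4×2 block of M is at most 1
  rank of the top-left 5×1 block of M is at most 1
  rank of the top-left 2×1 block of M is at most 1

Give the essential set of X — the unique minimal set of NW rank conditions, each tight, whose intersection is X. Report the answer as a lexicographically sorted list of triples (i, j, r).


Rank table r_w(5×5) implied by the 13 constraints:

  R[1]: 0, 1, 1, 1, 1
  R[2]: 0, 1, 2, 2, 2
  R[3]: 0, 1, 2, 3, 3
  R[4]: 0, 1, 2, 3, 4
  R[5]: 1, 2, 3, 4, 5

so w = (2, 3, 4, 5, 1).

|D(w)|=4, |Ess(w)|=1:

[(4, 1, 0)]


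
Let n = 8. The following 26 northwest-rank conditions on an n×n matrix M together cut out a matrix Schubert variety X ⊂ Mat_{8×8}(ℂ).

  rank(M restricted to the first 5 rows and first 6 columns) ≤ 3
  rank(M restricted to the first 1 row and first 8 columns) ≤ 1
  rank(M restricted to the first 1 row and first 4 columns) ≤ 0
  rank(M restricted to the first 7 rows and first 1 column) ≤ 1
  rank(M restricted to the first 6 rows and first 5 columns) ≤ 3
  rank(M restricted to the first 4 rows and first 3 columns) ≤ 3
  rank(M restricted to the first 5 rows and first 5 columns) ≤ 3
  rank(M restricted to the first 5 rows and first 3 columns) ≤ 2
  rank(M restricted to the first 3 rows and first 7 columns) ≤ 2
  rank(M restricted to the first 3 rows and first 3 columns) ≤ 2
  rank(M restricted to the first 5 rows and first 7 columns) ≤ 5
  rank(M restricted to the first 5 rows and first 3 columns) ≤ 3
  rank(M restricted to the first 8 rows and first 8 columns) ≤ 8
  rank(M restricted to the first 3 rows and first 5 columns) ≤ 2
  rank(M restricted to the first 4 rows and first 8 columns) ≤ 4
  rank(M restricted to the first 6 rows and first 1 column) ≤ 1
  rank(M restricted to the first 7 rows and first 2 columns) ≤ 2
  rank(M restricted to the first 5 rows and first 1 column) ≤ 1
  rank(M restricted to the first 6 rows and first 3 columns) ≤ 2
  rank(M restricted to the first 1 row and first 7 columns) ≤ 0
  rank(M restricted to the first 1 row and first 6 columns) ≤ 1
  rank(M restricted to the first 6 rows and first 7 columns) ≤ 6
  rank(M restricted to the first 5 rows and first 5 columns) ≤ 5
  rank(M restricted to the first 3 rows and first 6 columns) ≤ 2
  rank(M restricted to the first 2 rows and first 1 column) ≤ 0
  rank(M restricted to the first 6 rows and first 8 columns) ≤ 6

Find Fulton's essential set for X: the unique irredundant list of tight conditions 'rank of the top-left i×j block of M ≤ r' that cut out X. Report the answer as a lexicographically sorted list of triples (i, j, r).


Rank table r_w(8×8) implied by the 26 constraints:

  i=1: 0 | 0 | 0 | 0 | 0 | 0 | 0 | 1
  i=2: 0 | 1 | 1 | 1 | 1 | 1 | 1 | 2
  i=3: 1 | 2 | 2 | 2 | 2 | 2 | 2 | 3
  i=4: 1 | 2 | 2 | 3 | 3 | 3 | 3 | 4
  i=5: 1 | 2 | 2 | 3 | 3 | 3 | 4 | 5
  i=6: 1 | 2 | 2 | 3 | 3 | 4 | 5 | 6
  i=7: 1 | 2 | 3 | 4 | 4 | 5 | 6 | 7
  i=8: 1 | 2 | 3 | 4 | 5 | 6 | 7 | 8

giving w = (8, 2, 1, 4, 7, 6, 3, 5) via Δ²R.

ℓ(w)=14; the 5 essential cells (i,j,r):

[(1, 7, 0), (2, 1, 0), (5, 6, 3), (6, 3, 2), (6, 5, 3)]


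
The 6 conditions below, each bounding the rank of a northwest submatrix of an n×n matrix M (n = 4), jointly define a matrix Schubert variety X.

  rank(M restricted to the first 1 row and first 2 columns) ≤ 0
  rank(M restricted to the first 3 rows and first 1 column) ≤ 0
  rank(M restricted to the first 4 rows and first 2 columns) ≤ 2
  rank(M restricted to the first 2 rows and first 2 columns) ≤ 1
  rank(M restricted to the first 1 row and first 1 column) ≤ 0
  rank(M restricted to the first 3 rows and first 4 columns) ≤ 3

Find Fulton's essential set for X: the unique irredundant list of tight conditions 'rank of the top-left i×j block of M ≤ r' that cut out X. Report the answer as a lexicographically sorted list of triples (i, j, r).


Rank table r_w(4×4) implied by the 6 constraints:

  0 | 0 | 1 | 1
  0 | 1 | 2 | 2
  0 | 1 | 2 | 3
  1 | 2 | 3 | 4

hence w(1..4) = (3, 2, 4, 1).

2 SE-corners of the 4-cell Rothe diagram give Ess(w):

[(1, 2, 0), (3, 1, 0)]


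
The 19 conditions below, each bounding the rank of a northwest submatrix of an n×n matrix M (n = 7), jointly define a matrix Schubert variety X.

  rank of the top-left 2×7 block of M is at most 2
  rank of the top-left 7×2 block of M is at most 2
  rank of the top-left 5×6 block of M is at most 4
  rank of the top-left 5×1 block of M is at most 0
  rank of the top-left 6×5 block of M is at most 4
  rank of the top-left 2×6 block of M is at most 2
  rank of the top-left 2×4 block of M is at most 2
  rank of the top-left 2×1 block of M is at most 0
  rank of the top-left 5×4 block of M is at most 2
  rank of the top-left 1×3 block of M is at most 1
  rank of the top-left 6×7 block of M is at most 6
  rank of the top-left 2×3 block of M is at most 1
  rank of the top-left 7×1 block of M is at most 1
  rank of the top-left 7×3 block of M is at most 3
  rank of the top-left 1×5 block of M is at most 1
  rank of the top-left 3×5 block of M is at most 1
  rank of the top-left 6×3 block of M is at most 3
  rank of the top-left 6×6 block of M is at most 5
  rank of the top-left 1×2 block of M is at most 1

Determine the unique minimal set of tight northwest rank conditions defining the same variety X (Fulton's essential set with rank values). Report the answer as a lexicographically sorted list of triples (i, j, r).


Reconstructing r_w from the 19 given conditions:

  row 1: 0, 1, 1, 1, 1, 1, 1
  row 2: 0, 1, 1, 1, 1, 2, 2
  row 3: 0, 1, 1, 1, 1, 2, 3
  row 4: 0, 1, 2, 2, 2, 3, 4
  row 5: 0, 1, 2, 2, 3, 4, 5
  row 6: 1, 2, 3, 3, 4, 5, 6
  row 7: 1, 2, 3, 4, 5, 6, 7

reading off 1-entries of Δ²R: w = (2, 6, 7, 3, 5, 1, 4).

D(w) has 12 cells with 3 SE-corners; essential set:

[(3, 5, 1), (5, 1, 0), (5, 4, 2)]


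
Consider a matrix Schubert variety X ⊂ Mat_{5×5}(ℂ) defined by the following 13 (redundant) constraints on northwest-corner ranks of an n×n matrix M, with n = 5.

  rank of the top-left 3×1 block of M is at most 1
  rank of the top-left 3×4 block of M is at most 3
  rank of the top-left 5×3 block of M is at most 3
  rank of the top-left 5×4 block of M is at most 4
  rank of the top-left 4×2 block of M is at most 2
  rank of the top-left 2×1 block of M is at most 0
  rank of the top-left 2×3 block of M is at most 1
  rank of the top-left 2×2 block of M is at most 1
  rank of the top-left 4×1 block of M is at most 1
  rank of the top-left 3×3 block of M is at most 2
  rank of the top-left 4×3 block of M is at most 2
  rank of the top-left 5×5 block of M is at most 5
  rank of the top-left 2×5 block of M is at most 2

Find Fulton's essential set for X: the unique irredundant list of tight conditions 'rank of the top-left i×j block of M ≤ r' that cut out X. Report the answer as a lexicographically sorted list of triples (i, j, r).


Computing R[i][j] = min implied NW-rank bound (n=5, 13 conditions):

  R[1]: 0 1 1 1 1
  R[2]: 0 1 1 2 2
  R[3]: 1 2 2 3 3
  R[4]: 1 2 2 3 4
  R[5]: 1 2 3 4 5

giving w = (2, 4, 1, 5, 3) via Δ²R.

Rothe diagram D(w) (4 cells), 3 SE-corners (essential conditions):

[(2, 1, 0), (2, 3, 1), (4, 3, 2)]


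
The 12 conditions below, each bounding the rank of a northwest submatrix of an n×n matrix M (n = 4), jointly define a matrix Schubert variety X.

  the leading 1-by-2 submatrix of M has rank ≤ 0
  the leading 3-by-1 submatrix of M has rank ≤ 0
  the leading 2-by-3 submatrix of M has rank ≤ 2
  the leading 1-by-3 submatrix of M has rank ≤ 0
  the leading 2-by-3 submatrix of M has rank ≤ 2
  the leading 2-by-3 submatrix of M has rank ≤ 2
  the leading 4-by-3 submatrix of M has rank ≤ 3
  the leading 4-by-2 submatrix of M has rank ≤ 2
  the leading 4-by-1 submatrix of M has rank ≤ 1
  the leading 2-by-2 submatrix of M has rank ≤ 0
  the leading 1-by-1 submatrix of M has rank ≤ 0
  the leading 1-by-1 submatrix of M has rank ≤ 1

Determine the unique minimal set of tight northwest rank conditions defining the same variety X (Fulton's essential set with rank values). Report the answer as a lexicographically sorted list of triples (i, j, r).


Reconstructing r_w from the 12 given conditions:

  row 1: 0, 0, 0, 1
  row 2: 0, 0, 1, 2
  row 3: 0, 1, 2, 3
  row 4: 1, 2, 3, 4

so w = (4, 3, 2, 1).

3 SE-corners of the 6-cell Rothe diagram give Ess(w):

[(1, 3, 0), (2, 2, 0), (3, 1, 0)]


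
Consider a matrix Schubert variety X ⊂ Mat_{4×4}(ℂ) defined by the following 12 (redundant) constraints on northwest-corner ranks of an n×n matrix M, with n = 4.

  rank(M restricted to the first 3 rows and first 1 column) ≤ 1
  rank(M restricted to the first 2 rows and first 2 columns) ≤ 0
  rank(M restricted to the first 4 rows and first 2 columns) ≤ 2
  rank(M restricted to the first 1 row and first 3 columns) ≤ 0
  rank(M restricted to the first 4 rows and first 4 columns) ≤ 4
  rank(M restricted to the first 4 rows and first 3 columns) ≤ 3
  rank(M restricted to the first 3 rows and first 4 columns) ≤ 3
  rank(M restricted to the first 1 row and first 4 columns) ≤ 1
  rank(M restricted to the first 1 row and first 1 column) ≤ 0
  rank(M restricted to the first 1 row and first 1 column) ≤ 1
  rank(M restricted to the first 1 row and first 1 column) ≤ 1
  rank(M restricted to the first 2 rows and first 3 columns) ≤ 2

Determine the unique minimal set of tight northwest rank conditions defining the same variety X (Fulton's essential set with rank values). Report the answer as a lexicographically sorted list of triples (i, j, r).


Rank table r_w(4×4) implied by the 12 constraints:

  0  0  0  1
  0  0  1  2
  1  1  2  3
  1  2  3  4

the unique w with this rank table is (4, 3, 1, 2).

D(w) has 5 cells with 2 SE-corners; essential set:

[(1, 3, 0), (2, 2, 0)]


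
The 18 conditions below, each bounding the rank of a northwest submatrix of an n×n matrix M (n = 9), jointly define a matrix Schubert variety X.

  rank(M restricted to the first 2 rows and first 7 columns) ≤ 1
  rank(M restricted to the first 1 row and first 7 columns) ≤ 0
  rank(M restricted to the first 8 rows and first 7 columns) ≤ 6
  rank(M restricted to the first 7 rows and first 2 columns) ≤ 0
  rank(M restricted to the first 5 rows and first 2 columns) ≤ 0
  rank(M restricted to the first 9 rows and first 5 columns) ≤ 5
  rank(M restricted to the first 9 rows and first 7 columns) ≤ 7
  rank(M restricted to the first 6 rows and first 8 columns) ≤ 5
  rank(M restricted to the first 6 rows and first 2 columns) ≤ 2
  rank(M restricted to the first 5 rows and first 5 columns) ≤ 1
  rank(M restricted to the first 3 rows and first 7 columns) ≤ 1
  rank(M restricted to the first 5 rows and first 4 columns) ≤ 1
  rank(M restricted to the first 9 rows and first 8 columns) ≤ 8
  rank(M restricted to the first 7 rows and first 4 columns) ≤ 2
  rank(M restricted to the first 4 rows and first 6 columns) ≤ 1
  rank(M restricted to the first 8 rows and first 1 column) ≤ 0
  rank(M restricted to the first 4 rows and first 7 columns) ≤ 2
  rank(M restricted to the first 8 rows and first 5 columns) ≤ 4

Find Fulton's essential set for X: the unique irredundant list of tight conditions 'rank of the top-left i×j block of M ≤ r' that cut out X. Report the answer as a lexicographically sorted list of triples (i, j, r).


The tightest implied rank at each (i,j), from the 18 conditions:

  R[1]: 0 0 0 0 0 0 0 1 1
  R[2]: 0 0 1 1 1 1 1 2 2
  R[3]: 0 0 1 1 1 1 1 2 3
  R[4]: 0 0 1 1 1 1 2 3 4
  R[5]: 0 0 1 1 1 2 3 4 5
  R[6]: 0 0 1 2 2 3 4 5 6
  R[7]: 0 0 1 2 3 4 5 6 7
  R[8]: 0 1 2 3 4 5 6 7 8
  R[9]: 1 2 3 4 5 6 7 8 9

so w = (8, 3, 9, 7, 6, 4, 5, 2, 1).

Rothe diagram D(w) (29 cells), 6 SE-corners (essential conditions):

[(1, 7, 0), (3, 7, 1), (4, 6, 1), (5, 5, 1), (7, 2, 0), (8, 1, 0)]


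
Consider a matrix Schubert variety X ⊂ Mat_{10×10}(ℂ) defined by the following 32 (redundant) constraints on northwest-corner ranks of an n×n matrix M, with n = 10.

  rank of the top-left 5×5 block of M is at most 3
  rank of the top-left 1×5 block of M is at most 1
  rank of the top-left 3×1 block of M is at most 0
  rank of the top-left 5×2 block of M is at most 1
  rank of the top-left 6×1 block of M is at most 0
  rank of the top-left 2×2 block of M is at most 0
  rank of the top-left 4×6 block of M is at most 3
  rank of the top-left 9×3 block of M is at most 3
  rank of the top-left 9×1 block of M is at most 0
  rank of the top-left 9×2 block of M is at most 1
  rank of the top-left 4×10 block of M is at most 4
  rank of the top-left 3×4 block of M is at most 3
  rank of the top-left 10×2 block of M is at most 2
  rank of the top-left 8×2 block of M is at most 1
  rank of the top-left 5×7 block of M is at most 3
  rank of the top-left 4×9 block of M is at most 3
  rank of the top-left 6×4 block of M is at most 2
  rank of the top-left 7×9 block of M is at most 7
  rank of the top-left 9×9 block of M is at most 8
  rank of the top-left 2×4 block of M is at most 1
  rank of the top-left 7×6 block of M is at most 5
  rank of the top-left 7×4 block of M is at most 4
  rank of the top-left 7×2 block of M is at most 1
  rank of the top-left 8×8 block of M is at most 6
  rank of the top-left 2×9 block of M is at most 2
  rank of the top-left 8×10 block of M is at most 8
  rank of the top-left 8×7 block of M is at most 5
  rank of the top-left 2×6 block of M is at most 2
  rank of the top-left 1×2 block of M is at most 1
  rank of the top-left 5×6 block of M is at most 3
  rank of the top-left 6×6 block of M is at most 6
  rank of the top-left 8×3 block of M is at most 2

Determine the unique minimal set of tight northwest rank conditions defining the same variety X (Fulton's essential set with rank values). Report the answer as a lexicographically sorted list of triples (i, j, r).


Recovering R(i,j) via the rank-extension bound from the 32 conditions:

  i=1: 0, 0, 1, 1, 1, 1, 1, 1, 1, 1
  i=2: 0, 0, 1, 1, 2, 2, 2, 2, 2, 2
  i=3: 0, 1, 2, 2, 3, 3, 3, 3, 3, 3
  i=4: 0, 1, 2, 2, 3, 3, 3, 3, 3, 4
  i=5: 0, 1, 2, 2, 3, 3, 3, 4, 4, 5
  i=6: 0, 1, 2, 2, 3, 4, 4, 5, 5, 6
  i=7: 0, 1, 2, 3, 4, 5, 5, 6, 6, 7
  i=8: 0, 1, 2, 3, 4, 5, 5, 6, 7, 8
  i=9: 0, 1, 2, 3, 4, 5, 6, 7, 8, 9
  i=10: 1, 2, 3, 4, 5, 6, 7, 8, 9, 10

giving w = (3, 5, 2, 10, 8, 6, 4, 9, 7, 1) via Δ²R.

7 SE-corners of the 22-cell Rothe diagram give Ess(w):

[(2, 2, 0), (2, 4, 1), (4, 9, 3), (5, 7, 3), (6, 4, 2), (8, 7, 5), (9, 1, 0)]


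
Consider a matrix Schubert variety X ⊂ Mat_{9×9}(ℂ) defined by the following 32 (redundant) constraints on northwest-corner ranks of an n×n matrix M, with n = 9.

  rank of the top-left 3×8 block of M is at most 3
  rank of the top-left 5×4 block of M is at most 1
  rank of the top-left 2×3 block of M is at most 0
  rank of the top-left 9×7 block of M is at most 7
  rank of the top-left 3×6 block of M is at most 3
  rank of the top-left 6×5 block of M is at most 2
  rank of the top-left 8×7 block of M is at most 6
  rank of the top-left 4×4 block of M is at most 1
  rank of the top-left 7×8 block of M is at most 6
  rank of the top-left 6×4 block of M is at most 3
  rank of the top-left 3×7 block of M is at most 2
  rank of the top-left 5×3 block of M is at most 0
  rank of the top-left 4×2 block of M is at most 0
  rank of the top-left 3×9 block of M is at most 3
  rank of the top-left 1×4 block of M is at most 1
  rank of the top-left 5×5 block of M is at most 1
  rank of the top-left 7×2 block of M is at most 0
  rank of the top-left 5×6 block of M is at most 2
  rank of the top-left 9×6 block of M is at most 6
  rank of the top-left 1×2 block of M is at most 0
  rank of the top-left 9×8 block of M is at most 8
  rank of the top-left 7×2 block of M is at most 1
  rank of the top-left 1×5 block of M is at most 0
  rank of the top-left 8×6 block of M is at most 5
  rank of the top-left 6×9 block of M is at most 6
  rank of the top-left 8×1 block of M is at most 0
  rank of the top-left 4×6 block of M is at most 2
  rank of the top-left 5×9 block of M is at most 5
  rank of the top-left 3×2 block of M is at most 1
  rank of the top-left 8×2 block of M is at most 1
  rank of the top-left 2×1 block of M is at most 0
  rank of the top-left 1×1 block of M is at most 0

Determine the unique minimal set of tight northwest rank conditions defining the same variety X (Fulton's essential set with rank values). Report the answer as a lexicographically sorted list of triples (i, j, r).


The tightest implied rank at each (i,j), from the 32 conditions:

  row 1: 0 | 0 | 0 | 0 | 0 | 1 | 1 | 1 | 1
  row 2: 0 | 0 | 0 | 1 | 1 | 2 | 2 | 2 | 2
  row 3: 0 | 0 | 0 | 1 | 1 | 2 | 2 | 3 | 3
  row 4: 0 | 0 | 0 | 1 | 1 | 2 | 3 | 4 | 4
  row 5: 0 | 0 | 0 | 1 | 1 | 2 | 3 | 4 | 5
  row 6: 0 | 0 | 1 | 2 | 2 | 3 | 4 | 5 | 6
  row 7: 0 | 0 | 1 | 2 | 3 | 4 | 5 | 6 | 7
  row 8: 0 | 1 | 2 | 3 | 4 | 5 | 6 | 7 | 8
  row 9: 1 | 2 | 3 | 4 | 5 | 6 | 7 | 8 | 9

the unique w with this rank table is (6, 4, 8, 7, 9, 3, 5, 2, 1).

6 SE-corners of the 26-cell Rothe diagram give Ess(w):

[(1, 5, 0), (3, 7, 2), (5, 3, 0), (5, 5, 1), (7, 2, 0), (8, 1, 0)]
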